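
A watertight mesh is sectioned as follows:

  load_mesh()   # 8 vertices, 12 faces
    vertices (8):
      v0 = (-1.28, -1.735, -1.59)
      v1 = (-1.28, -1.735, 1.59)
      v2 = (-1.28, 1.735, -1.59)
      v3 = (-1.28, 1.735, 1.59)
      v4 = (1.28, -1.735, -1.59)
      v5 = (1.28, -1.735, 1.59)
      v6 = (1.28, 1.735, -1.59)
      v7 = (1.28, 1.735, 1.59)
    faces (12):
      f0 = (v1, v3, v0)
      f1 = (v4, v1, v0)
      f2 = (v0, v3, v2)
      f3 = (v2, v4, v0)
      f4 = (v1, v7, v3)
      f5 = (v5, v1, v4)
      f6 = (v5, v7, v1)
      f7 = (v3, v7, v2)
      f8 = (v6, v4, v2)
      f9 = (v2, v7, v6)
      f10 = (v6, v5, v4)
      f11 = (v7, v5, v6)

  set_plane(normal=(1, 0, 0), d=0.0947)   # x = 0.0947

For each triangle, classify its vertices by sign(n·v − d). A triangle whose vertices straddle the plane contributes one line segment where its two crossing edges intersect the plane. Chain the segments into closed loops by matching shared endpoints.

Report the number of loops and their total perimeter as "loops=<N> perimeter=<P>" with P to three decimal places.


Straddling triangles (8 of 12):
  (v4,v1,v0) [+--] → (0.0947, -1.735, -0.117635)–(0.0947, -1.735, -1.59)  len=1.4724
  (v2,v4,v0) [-+-] → (0.0947, -0.128363, -1.59)–(0.0947, -1.735, -1.59)  len=1.6066
  (v1,v7,v3) [-+-] → (0.0947, 0.128363, 1.59)–(0.0947, 1.735, 1.59)  len=1.6066
  (v5,v1,v4) [+-+] → (0.0947, -1.735, 1.59)–(0.0947, -1.735, -0.117635)  len=1.7076
  (v5,v7,v1) [++-] → (0.0947, 0.128363, 1.59)–(0.0947, -1.735, 1.59)  len=1.8634
  (v3,v7,v2) [-+-] → (0.0947, 1.735, 1.59)–(0.0947, 1.735, 0.117635)  len=1.4724
  (v6,v4,v2) [++-] → (0.0947, -0.128363, -1.59)–(0.0947, 1.735, -1.59)  len=1.8634
  (v2,v7,v6) [-++] → (0.0947, 1.735, 0.117635)–(0.0947, 1.735, -1.59)  len=1.7076

Chained into 1 loop(s):
  loop 1: 8 segments, perimeter = 13.3000
Total perimeter = 13.300

loops=1 perimeter=13.300


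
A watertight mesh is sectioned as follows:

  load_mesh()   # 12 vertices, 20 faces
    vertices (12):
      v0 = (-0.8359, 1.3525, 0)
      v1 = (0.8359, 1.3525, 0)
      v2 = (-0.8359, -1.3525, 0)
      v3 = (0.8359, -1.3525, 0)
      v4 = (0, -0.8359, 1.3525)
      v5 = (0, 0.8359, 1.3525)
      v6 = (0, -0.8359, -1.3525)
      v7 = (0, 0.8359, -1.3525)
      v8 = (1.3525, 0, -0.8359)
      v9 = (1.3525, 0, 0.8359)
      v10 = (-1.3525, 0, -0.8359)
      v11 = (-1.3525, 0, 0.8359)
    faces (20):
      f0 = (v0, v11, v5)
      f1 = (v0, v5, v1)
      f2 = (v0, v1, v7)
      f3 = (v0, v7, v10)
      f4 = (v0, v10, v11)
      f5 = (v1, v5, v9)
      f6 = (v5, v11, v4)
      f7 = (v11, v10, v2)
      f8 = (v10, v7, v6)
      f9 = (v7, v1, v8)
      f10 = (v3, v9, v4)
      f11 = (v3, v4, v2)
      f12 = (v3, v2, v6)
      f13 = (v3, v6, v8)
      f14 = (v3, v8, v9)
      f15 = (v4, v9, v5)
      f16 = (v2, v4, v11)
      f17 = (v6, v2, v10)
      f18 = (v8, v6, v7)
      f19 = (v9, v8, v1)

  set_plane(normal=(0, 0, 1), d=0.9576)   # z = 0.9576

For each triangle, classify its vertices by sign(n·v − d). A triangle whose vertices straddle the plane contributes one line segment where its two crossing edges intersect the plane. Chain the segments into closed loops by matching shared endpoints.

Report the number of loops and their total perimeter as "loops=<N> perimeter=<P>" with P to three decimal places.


loops=1 perimeter=6.232

Straddling triangles (8 of 20):
  (v0,v11,v5) [--+] → (-1.03388, 0.19692, 0.9576)–(-0.244064, 0.986736, 0.9576)  len=1.1170
  (v0,v5,v1) [-+-] → (-0.244064, 0.986736, 0.9576)–(0.244064, 0.986736, 0.9576)  len=0.4881
  (v1,v5,v9) [-+-] → (0.244064, 0.986736, 0.9576)–(1.03388, 0.19692, 0.9576)  len=1.1170
  (v5,v11,v4) [+-+] → (-1.03388, 0.19692, 0.9576)–(-1.03388, -0.19692, 0.9576)  len=0.3938
  (v3,v9,v4) [--+] → (1.03388, -0.19692, 0.9576)–(0.244064, -0.986736, 0.9576)  len=1.1170
  (v3,v4,v2) [-+-] → (0.244064, -0.986736, 0.9576)–(-0.244064, -0.986736, 0.9576)  len=0.4881
  (v4,v9,v5) [+-+] → (1.03388, -0.19692, 0.9576)–(1.03388, 0.19692, 0.9576)  len=0.3938
  (v2,v4,v11) [-+-] → (-0.244064, -0.986736, 0.9576)–(-1.03388, -0.19692, 0.9576)  len=1.1170

Chained into 1 loop(s):
  loop 1: 8 segments, perimeter = 6.2318
Total perimeter = 6.232


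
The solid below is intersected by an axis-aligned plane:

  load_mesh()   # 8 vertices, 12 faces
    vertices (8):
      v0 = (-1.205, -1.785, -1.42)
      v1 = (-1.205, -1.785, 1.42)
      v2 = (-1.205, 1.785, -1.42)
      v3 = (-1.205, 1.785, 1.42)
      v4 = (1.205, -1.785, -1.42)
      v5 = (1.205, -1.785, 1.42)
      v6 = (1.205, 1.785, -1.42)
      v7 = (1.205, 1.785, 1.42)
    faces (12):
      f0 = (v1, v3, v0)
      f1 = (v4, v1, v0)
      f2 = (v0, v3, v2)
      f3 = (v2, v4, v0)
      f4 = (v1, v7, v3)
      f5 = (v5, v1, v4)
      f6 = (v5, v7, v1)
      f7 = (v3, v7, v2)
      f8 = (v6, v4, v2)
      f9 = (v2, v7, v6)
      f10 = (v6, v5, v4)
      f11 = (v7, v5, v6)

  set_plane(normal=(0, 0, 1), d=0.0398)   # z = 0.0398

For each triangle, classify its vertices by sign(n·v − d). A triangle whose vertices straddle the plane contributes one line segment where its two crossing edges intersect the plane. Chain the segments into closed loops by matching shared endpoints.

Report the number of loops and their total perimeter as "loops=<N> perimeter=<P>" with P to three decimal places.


loops=1 perimeter=11.960

Straddling triangles (8 of 12):
  (v1,v3,v0) [++-] → (-1.205, 0.0500303, 0.0398)–(-1.205, -1.785, 0.0398)  len=1.8350
  (v4,v1,v0) [-+-] → (-0.0337739, -1.785, 0.0398)–(-1.205, -1.785, 0.0398)  len=1.1712
  (v0,v3,v2) [-+-] → (-1.205, 0.0500303, 0.0398)–(-1.205, 1.785, 0.0398)  len=1.7350
  (v5,v1,v4) [++-] → (-0.0337739, -1.785, 0.0398)–(1.205, -1.785, 0.0398)  len=1.2388
  (v3,v7,v2) [++-] → (0.0337739, 1.785, 0.0398)–(-1.205, 1.785, 0.0398)  len=1.2388
  (v2,v7,v6) [-+-] → (0.0337739, 1.785, 0.0398)–(1.205, 1.785, 0.0398)  len=1.1712
  (v6,v5,v4) [-+-] → (1.205, -0.0500303, 0.0398)–(1.205, -1.785, 0.0398)  len=1.7350
  (v7,v5,v6) [++-] → (1.205, -0.0500303, 0.0398)–(1.205, 1.785, 0.0398)  len=1.8350

Chained into 1 loop(s):
  loop 1: 8 segments, perimeter = 11.9600
Total perimeter = 11.960


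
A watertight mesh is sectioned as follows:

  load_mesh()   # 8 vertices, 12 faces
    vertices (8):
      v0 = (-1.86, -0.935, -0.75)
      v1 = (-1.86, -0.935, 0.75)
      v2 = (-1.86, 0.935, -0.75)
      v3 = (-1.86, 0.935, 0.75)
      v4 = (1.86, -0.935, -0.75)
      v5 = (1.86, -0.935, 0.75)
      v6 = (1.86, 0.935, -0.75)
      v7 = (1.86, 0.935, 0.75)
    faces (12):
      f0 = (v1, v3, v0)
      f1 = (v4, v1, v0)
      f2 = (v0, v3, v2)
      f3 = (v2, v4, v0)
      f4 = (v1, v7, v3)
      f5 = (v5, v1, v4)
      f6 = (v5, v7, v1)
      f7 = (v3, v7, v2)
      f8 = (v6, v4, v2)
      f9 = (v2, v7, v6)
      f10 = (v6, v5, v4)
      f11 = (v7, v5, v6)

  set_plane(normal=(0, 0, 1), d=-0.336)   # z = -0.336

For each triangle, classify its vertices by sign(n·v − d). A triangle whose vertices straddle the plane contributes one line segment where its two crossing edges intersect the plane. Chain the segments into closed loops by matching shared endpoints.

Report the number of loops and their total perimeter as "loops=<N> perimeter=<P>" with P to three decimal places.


Straddling triangles (8 of 12):
  (v1,v3,v0) [++-] → (-1.86, -0.41888, -0.336)–(-1.86, -0.935, -0.336)  len=0.5161
  (v4,v1,v0) [-+-] → (0.83328, -0.935, -0.336)–(-1.86, -0.935, -0.336)  len=2.6933
  (v0,v3,v2) [-+-] → (-1.86, -0.41888, -0.336)–(-1.86, 0.935, -0.336)  len=1.3539
  (v5,v1,v4) [++-] → (0.83328, -0.935, -0.336)–(1.86, -0.935, -0.336)  len=1.0267
  (v3,v7,v2) [++-] → (-0.83328, 0.935, -0.336)–(-1.86, 0.935, -0.336)  len=1.0267
  (v2,v7,v6) [-+-] → (-0.83328, 0.935, -0.336)–(1.86, 0.935, -0.336)  len=2.6933
  (v6,v5,v4) [-+-] → (1.86, 0.41888, -0.336)–(1.86, -0.935, -0.336)  len=1.3539
  (v7,v5,v6) [++-] → (1.86, 0.41888, -0.336)–(1.86, 0.935, -0.336)  len=0.5161

Chained into 1 loop(s):
  loop 1: 8 segments, perimeter = 11.1800
Total perimeter = 11.180

loops=1 perimeter=11.180


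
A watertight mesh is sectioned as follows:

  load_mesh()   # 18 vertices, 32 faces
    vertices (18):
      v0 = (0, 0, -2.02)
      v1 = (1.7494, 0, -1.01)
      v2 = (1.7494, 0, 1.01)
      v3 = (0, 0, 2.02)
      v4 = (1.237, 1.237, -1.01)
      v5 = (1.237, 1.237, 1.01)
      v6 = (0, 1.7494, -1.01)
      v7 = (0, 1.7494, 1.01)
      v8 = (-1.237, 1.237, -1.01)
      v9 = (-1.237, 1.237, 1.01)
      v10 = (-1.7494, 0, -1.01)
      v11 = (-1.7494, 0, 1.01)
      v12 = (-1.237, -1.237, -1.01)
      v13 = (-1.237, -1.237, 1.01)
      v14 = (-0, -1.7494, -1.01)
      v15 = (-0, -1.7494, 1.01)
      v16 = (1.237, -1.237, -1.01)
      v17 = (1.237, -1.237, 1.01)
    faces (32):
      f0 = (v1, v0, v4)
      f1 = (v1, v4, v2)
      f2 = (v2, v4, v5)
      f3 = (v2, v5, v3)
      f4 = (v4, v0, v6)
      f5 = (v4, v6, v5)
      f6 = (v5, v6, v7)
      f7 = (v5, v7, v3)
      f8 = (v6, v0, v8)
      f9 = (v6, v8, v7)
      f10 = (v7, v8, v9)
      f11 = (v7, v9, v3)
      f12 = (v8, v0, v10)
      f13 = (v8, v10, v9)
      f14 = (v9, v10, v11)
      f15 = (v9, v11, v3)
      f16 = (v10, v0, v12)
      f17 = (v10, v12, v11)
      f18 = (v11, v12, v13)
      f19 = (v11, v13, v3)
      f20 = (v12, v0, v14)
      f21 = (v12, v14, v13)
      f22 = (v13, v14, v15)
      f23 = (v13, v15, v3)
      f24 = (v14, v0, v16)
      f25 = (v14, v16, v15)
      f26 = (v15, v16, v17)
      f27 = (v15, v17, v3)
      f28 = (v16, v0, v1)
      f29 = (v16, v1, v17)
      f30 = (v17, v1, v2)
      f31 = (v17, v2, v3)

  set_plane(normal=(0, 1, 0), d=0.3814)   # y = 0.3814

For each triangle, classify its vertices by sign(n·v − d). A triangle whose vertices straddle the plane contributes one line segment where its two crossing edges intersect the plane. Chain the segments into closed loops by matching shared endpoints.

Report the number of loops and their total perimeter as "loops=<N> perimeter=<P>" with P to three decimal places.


loops=1 perimeter=11.197

Straddling triangles (12 of 32):
  (v1,v0,v4) [--+] → (0.3814, 0.3814, -1.70859)–(1.59141, 0.3814, -1.01)  len=1.3972
  (v1,v4,v2) [-+-] → (1.59141, 0.3814, -1.01)–(1.59141, 0.3814, 0.38718)  len=1.3972
  (v2,v4,v5) [-++] → (1.59141, 0.3814, 0.38718)–(1.59141, 0.3814, 1.01)  len=0.6228
  (v2,v5,v3) [-+-] → (1.59141, 0.3814, 1.01)–(0.3814, 0.3814, 1.70859)  len=1.3972
  (v4,v0,v6) [+-+] → (0.3814, 0.3814, -1.70859)–(0, 0.3814, -1.7998)  len=0.3922
  (v5,v7,v3) [++-] → (0, 0.3814, 1.7998)–(0.3814, 0.3814, 1.70859)  len=0.3922
  (v6,v0,v8) [+-+] → (0, 0.3814, -1.7998)–(-0.3814, 0.3814, -1.70859)  len=0.3922
  (v7,v9,v3) [++-] → (-0.3814, 0.3814, 1.70859)–(0, 0.3814, 1.7998)  len=0.3922
  (v8,v0,v10) [+--] → (-0.3814, 0.3814, -1.70859)–(-1.59141, 0.3814, -1.01)  len=1.3972
  (v8,v10,v9) [+-+] → (-1.59141, 0.3814, -1.01)–(-1.59141, 0.3814, -0.38718)  len=0.6228
  (v9,v10,v11) [+--] → (-1.59141, 0.3814, -0.38718)–(-1.59141, 0.3814, 1.01)  len=1.3972
  (v9,v11,v3) [+--] → (-1.59141, 0.3814, 1.01)–(-0.3814, 0.3814, 1.70859)  len=1.3972

Chained into 1 loop(s):
  loop 1: 12 segments, perimeter = 11.1974
Total perimeter = 11.197


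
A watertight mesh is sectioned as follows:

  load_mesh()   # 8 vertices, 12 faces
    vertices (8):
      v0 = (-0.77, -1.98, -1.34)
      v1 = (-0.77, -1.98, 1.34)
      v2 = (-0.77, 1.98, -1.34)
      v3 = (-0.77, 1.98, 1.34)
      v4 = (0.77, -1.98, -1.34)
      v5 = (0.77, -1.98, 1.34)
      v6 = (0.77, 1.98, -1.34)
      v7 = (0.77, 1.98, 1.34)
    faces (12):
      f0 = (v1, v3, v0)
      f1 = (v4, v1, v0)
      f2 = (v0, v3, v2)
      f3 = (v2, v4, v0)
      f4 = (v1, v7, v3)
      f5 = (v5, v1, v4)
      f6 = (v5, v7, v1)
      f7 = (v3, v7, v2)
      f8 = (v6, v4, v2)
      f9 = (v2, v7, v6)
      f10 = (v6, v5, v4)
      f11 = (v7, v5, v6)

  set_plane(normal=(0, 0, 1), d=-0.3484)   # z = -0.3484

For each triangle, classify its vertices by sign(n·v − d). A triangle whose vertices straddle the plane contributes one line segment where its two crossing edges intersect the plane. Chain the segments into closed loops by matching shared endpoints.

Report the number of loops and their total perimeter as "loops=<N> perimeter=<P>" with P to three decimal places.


Straddling triangles (8 of 12):
  (v1,v3,v0) [++-] → (-0.77, -0.5148, -0.3484)–(-0.77, -1.98, -0.3484)  len=1.4652
  (v4,v1,v0) [-+-] → (0.2002, -1.98, -0.3484)–(-0.77, -1.98, -0.3484)  len=0.9702
  (v0,v3,v2) [-+-] → (-0.77, -0.5148, -0.3484)–(-0.77, 1.98, -0.3484)  len=2.4948
  (v5,v1,v4) [++-] → (0.2002, -1.98, -0.3484)–(0.77, -1.98, -0.3484)  len=0.5698
  (v3,v7,v2) [++-] → (-0.2002, 1.98, -0.3484)–(-0.77, 1.98, -0.3484)  len=0.5698
  (v2,v7,v6) [-+-] → (-0.2002, 1.98, -0.3484)–(0.77, 1.98, -0.3484)  len=0.9702
  (v6,v5,v4) [-+-] → (0.77, 0.5148, -0.3484)–(0.77, -1.98, -0.3484)  len=2.4948
  (v7,v5,v6) [++-] → (0.77, 0.5148, -0.3484)–(0.77, 1.98, -0.3484)  len=1.4652

Chained into 1 loop(s):
  loop 1: 8 segments, perimeter = 11.0000
Total perimeter = 11.000

loops=1 perimeter=11.000


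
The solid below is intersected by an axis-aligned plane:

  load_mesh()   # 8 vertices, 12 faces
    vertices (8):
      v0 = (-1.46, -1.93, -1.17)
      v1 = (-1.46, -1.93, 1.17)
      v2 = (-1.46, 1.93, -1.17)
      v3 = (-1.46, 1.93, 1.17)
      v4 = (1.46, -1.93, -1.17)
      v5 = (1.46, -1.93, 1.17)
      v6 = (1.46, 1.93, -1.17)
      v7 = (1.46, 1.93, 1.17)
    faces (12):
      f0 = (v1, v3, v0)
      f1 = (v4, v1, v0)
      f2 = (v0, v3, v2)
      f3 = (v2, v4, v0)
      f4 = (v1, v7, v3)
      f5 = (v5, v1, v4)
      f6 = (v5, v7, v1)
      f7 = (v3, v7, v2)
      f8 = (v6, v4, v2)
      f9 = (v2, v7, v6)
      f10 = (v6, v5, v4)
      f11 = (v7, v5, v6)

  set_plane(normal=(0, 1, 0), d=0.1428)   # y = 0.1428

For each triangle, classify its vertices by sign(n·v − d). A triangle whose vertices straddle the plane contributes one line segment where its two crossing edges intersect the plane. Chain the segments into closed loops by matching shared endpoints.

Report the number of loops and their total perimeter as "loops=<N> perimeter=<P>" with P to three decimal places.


loops=1 perimeter=10.520

Straddling triangles (8 of 12):
  (v1,v3,v0) [-+-] → (-1.46, 0.1428, 1.17)–(-1.46, 0.1428, 0.0865679)  len=1.0834
  (v0,v3,v2) [-++] → (-1.46, 0.1428, 0.0865679)–(-1.46, 0.1428, -1.17)  len=1.2566
  (v2,v4,v0) [+--] → (-0.108025, 0.1428, -1.17)–(-1.46, 0.1428, -1.17)  len=1.3520
  (v1,v7,v3) [-++] → (0.108025, 0.1428, 1.17)–(-1.46, 0.1428, 1.17)  len=1.5680
  (v5,v7,v1) [-+-] → (1.46, 0.1428, 1.17)–(0.108025, 0.1428, 1.17)  len=1.3520
  (v6,v4,v2) [+-+] → (1.46, 0.1428, -1.17)–(-0.108025, 0.1428, -1.17)  len=1.5680
  (v6,v5,v4) [+--] → (1.46, 0.1428, -0.0865679)–(1.46, 0.1428, -1.17)  len=1.0834
  (v7,v5,v6) [+-+] → (1.46, 0.1428, 1.17)–(1.46, 0.1428, -0.0865679)  len=1.2566

Chained into 1 loop(s):
  loop 1: 8 segments, perimeter = 10.5200
Total perimeter = 10.520


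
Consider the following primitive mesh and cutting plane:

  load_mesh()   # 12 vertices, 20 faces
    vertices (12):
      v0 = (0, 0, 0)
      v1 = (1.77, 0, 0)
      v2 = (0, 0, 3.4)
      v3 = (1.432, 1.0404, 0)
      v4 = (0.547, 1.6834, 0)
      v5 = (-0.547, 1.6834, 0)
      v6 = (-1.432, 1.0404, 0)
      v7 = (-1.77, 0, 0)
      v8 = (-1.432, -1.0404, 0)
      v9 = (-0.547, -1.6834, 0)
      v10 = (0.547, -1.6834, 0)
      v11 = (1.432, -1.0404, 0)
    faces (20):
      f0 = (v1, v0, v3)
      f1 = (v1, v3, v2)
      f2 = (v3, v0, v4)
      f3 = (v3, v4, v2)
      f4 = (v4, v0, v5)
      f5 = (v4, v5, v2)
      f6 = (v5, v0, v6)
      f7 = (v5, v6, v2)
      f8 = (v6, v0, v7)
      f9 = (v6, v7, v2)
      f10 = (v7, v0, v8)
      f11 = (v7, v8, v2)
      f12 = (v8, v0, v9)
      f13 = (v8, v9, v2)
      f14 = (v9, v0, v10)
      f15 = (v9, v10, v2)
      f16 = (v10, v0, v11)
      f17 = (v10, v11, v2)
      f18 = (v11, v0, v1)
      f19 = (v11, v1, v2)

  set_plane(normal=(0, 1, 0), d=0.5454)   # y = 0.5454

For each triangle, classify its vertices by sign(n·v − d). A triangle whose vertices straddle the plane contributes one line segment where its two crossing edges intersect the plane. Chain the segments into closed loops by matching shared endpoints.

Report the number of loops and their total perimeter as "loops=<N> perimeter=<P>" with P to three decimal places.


Straddling triangles (10 of 20):
  (v1,v0,v3) [--+] → (0.750685, 0.5454, 0)–(1.59281, 0.5454, 0)  len=0.8421
  (v1,v3,v2) [-+-] → (1.59281, 0.5454, 0)–(0.750685, 0.5454, 1.61765)  len=1.8237
  (v3,v0,v4) [+-+] → (0.750685, 0.5454, 0)–(0.177221, 0.5454, 0)  len=0.5735
  (v3,v4,v2) [++-] → (0.177221, 0.5454, 2.29844)–(0.750685, 0.5454, 1.61765)  len=0.8901
  (v4,v0,v5) [+-+] → (0.177221, 0.5454, 0)–(-0.177221, 0.5454, 0)  len=0.3544
  (v4,v5,v2) [++-] → (-0.177221, 0.5454, 2.29844)–(0.177221, 0.5454, 2.29844)  len=0.3544
  (v5,v0,v6) [+-+] → (-0.177221, 0.5454, 0)–(-0.750685, 0.5454, 0)  len=0.5735
  (v5,v6,v2) [++-] → (-0.750685, 0.5454, 1.61765)–(-0.177221, 0.5454, 2.29844)  len=0.8901
  (v6,v0,v7) [+--] → (-0.750685, 0.5454, 0)–(-1.59281, 0.5454, 0)  len=0.8421
  (v6,v7,v2) [+--] → (-1.59281, 0.5454, 0)–(-0.750685, 0.5454, 1.61765)  len=1.8237

Chained into 1 loop(s):
  loop 1: 10 segments, perimeter = 8.9678
Total perimeter = 8.968

loops=1 perimeter=8.968


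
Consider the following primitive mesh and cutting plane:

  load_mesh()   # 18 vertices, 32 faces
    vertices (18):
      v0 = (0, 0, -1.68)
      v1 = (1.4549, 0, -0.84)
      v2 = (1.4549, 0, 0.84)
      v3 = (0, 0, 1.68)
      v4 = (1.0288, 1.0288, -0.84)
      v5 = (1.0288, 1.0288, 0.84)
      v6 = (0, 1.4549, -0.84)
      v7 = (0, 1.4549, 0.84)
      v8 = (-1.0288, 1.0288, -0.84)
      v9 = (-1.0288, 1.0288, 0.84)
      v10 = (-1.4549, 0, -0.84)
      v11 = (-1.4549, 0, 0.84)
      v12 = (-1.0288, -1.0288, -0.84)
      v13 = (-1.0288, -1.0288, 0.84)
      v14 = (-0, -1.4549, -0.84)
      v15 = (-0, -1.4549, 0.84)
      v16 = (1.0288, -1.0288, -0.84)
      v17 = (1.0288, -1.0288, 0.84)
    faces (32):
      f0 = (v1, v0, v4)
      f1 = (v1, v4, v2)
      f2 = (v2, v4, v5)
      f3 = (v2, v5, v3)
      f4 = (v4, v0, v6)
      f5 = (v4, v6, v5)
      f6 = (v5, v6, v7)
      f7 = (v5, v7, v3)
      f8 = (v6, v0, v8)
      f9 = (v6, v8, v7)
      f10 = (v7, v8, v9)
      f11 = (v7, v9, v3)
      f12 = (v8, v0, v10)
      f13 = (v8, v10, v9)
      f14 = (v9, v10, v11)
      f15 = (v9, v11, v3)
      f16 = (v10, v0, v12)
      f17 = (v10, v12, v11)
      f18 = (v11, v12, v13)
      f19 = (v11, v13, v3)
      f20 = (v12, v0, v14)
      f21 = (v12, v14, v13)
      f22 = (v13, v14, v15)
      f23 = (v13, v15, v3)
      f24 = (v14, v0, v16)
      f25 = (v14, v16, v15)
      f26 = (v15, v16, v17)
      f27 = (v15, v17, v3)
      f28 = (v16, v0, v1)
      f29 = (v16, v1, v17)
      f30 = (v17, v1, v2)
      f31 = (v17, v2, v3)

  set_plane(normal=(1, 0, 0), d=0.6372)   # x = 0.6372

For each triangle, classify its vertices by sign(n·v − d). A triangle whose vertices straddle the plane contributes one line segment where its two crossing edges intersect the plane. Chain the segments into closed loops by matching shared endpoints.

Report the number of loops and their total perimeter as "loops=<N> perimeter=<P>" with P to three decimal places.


loops=1 perimeter=8.539

Straddling triangles (12 of 32):
  (v1,v0,v4) [+-+] → (0.6372, 0, -1.31211)–(0.6372, 0.6372, -1.15974)  len=0.6552
  (v2,v5,v3) [++-] → (0.6372, 0.6372, 1.15974)–(0.6372, 0, 1.31211)  len=0.6552
  (v4,v0,v6) [+--] → (0.6372, 0.6372, -1.15974)–(0.6372, 1.19099, -0.84)  len=0.6395
  (v4,v6,v5) [+-+] → (0.6372, 1.19099, -0.84)–(0.6372, 1.19099, 0.200529)  len=1.0405
  (v5,v6,v7) [+--] → (0.6372, 1.19099, 0.200529)–(0.6372, 1.19099, 0.84)  len=0.6395
  (v5,v7,v3) [+--] → (0.6372, 1.19099, 0.84)–(0.6372, 0.6372, 1.15974)  len=0.6395
  (v14,v0,v16) [--+] → (0.6372, -0.6372, -1.15974)–(0.6372, -1.19099, -0.84)  len=0.6395
  (v14,v16,v15) [-+-] → (0.6372, -1.19099, -0.84)–(0.6372, -1.19099, -0.200529)  len=0.6395
  (v15,v16,v17) [-++] → (0.6372, -1.19099, -0.200529)–(0.6372, -1.19099, 0.84)  len=1.0405
  (v15,v17,v3) [-+-] → (0.6372, -1.19099, 0.84)–(0.6372, -0.6372, 1.15974)  len=0.6395
  (v16,v0,v1) [+-+] → (0.6372, -0.6372, -1.15974)–(0.6372, 0, -1.31211)  len=0.6552
  (v17,v2,v3) [++-] → (0.6372, 0, 1.31211)–(0.6372, -0.6372, 1.15974)  len=0.6552

Chained into 1 loop(s):
  loop 1: 12 segments, perimeter = 8.5385
Total perimeter = 8.539


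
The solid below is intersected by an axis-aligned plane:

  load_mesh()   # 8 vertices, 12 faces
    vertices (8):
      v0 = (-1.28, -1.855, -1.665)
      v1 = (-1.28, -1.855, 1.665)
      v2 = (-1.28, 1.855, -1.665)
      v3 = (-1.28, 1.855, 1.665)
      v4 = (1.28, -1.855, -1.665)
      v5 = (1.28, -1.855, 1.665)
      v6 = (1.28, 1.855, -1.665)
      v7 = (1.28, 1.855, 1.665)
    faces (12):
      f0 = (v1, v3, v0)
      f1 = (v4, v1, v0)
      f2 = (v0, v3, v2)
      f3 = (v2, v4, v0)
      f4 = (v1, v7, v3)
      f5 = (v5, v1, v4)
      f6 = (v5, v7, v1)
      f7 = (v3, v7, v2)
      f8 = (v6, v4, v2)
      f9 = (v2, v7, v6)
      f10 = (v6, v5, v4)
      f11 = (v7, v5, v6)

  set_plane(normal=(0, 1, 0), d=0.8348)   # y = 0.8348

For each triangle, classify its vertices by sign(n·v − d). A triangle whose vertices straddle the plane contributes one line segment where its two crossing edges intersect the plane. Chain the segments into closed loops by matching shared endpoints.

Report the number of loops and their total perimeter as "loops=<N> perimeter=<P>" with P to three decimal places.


loops=1 perimeter=11.780

Straddling triangles (8 of 12):
  (v1,v3,v0) [-+-] → (-1.28, 0.8348, 1.665)–(-1.28, 0.8348, 0.749295)  len=0.9157
  (v0,v3,v2) [-++] → (-1.28, 0.8348, 0.749295)–(-1.28, 0.8348, -1.665)  len=2.4143
  (v2,v4,v0) [+--] → (-0.576035, 0.8348, -1.665)–(-1.28, 0.8348, -1.665)  len=0.7040
  (v1,v7,v3) [-++] → (0.576035, 0.8348, 1.665)–(-1.28, 0.8348, 1.665)  len=1.8560
  (v5,v7,v1) [-+-] → (1.28, 0.8348, 1.665)–(0.576035, 0.8348, 1.665)  len=0.7040
  (v6,v4,v2) [+-+] → (1.28, 0.8348, -1.665)–(-0.576035, 0.8348, -1.665)  len=1.8560
  (v6,v5,v4) [+--] → (1.28, 0.8348, -0.749295)–(1.28, 0.8348, -1.665)  len=0.9157
  (v7,v5,v6) [+-+] → (1.28, 0.8348, 1.665)–(1.28, 0.8348, -0.749295)  len=2.4143

Chained into 1 loop(s):
  loop 1: 8 segments, perimeter = 11.7800
Total perimeter = 11.780


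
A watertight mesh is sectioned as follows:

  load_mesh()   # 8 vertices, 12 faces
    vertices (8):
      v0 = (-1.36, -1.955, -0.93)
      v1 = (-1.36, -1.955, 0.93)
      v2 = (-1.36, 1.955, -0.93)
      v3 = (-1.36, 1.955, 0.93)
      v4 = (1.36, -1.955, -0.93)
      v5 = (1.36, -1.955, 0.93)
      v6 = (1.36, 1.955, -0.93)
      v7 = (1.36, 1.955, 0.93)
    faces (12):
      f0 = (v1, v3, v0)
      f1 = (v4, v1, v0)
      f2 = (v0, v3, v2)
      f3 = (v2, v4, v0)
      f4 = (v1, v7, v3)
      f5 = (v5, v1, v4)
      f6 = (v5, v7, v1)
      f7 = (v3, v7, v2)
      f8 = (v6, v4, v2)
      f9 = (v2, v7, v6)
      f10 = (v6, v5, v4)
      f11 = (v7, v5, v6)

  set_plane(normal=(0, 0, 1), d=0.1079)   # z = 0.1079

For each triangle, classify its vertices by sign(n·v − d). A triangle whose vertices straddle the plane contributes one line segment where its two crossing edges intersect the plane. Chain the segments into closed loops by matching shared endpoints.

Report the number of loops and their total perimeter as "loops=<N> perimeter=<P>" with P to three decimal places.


Straddling triangles (8 of 12):
  (v1,v3,v0) [++-] → (-1.36, 0.226822, 0.1079)–(-1.36, -1.955, 0.1079)  len=2.1818
  (v4,v1,v0) [-+-] → (-0.157789, -1.955, 0.1079)–(-1.36, -1.955, 0.1079)  len=1.2022
  (v0,v3,v2) [-+-] → (-1.36, 0.226822, 0.1079)–(-1.36, 1.955, 0.1079)  len=1.7282
  (v5,v1,v4) [++-] → (-0.157789, -1.955, 0.1079)–(1.36, -1.955, 0.1079)  len=1.5178
  (v3,v7,v2) [++-] → (0.157789, 1.955, 0.1079)–(-1.36, 1.955, 0.1079)  len=1.5178
  (v2,v7,v6) [-+-] → (0.157789, 1.955, 0.1079)–(1.36, 1.955, 0.1079)  len=1.2022
  (v6,v5,v4) [-+-] → (1.36, -0.226822, 0.1079)–(1.36, -1.955, 0.1079)  len=1.7282
  (v7,v5,v6) [++-] → (1.36, -0.226822, 0.1079)–(1.36, 1.955, 0.1079)  len=2.1818

Chained into 1 loop(s):
  loop 1: 8 segments, perimeter = 13.2600
Total perimeter = 13.260

loops=1 perimeter=13.260


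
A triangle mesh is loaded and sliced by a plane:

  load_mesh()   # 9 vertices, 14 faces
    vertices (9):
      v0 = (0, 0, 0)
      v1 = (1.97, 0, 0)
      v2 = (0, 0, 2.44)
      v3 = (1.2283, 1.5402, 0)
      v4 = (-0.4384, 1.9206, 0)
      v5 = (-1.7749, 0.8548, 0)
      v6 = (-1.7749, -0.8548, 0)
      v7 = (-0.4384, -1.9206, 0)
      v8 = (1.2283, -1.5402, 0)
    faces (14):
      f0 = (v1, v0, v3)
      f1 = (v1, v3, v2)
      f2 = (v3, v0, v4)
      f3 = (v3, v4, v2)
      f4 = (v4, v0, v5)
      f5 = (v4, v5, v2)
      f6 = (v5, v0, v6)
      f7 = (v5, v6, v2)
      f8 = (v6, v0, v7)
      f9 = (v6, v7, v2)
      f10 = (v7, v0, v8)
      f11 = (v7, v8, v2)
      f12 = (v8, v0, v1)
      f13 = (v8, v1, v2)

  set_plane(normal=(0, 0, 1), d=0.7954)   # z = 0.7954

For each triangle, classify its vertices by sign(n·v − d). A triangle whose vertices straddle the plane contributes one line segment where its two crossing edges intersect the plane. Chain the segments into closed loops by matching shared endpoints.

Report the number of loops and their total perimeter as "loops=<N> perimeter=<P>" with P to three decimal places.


loops=1 perimeter=8.066

Straddling triangles (7 of 14):
  (v1,v3,v2) [--+] → (0.827894, 1.03812, 0.7954)–(1.32781, 0, 0.7954)  len=1.1522
  (v3,v4,v2) [--+] → (-0.295489, 1.29452, 0.7954)–(0.827894, 1.03812, 0.7954)  len=1.1523
  (v4,v5,v2) [--+] → (-1.19631, 0.576149, 0.7954)–(-0.295489, 1.29452, 0.7954)  len=1.1522
  (v5,v6,v2) [--+] → (-1.19631, -0.576149, 0.7954)–(-1.19631, 0.576149, 0.7954)  len=1.1523
  (v6,v7,v2) [--+] → (-0.295489, -1.29452, 0.7954)–(-1.19631, -0.576149, 0.7954)  len=1.1522
  (v7,v8,v2) [--+] → (0.827894, -1.03812, 0.7954)–(-0.295489, -1.29452, 0.7954)  len=1.1523
  (v8,v1,v2) [--+] → (1.32781, 0, 0.7954)–(0.827894, -1.03812, 0.7954)  len=1.1522

Chained into 1 loop(s):
  loop 1: 7 segments, perimeter = 8.0657
Total perimeter = 8.066


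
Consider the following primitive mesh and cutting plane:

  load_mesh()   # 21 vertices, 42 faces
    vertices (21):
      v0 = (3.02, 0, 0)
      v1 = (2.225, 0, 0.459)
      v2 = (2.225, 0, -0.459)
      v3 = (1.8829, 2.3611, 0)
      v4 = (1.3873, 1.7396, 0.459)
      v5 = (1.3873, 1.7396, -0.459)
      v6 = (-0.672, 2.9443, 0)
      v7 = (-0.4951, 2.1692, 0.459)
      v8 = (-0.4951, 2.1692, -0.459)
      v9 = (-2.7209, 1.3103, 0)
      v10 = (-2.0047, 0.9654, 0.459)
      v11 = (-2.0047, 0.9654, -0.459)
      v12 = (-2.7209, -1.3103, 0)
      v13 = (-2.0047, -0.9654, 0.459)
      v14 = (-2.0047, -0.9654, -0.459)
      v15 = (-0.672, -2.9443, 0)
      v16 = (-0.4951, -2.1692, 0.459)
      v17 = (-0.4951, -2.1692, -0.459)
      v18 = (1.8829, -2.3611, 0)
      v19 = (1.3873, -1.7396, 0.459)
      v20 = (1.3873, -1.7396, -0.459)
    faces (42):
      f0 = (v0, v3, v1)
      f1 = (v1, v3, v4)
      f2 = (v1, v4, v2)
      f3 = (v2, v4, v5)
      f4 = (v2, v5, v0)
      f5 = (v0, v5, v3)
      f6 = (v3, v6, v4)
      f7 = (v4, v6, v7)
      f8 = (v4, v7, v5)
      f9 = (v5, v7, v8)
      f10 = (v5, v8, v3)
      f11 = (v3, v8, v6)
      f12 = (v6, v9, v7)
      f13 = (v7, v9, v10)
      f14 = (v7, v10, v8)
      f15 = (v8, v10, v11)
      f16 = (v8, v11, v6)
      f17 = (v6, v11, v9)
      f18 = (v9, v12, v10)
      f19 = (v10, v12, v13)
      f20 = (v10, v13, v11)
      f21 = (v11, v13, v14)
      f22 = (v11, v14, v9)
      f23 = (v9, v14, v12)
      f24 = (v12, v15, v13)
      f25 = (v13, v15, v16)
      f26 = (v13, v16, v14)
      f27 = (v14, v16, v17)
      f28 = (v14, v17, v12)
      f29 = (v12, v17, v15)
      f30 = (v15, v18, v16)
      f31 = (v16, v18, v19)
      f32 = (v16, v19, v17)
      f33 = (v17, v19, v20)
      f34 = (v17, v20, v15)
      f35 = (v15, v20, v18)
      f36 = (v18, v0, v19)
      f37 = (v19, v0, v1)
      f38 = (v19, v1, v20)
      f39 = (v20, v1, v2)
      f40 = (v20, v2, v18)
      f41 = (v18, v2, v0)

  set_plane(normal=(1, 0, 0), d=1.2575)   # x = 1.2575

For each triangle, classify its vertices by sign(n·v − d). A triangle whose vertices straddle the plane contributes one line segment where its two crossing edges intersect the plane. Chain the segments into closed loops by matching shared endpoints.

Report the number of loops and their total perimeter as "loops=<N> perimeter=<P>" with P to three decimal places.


loops=2 perimeter=5.301

Straddling triangles (12 of 42):
  (v3,v6,v4) [+-+] → (1.2575, 2.50386, 0)–(1.2575, 1.81553, 0.430069)  len=0.8116
  (v4,v6,v7) [+--] → (1.2575, 1.81553, 0.430069)–(1.2575, 1.76922, 0.459)  len=0.0546
  (v4,v7,v5) [+-+] → (1.2575, 1.76922, 0.459)–(1.2575, 1.76922, -0.3957)  len=0.8547
  (v5,v7,v8) [+--] → (1.2575, 1.76922, -0.3957)–(1.2575, 1.76922, -0.459)  len=0.0633
  (v5,v8,v3) [+-+] → (1.2575, 1.76922, -0.459)–(1.2575, 2.31063, -0.120714)  len=0.6384
  (v3,v8,v6) [+--] → (1.2575, 2.31063, -0.120714)–(1.2575, 2.50386, 0)  len=0.2278
  (v15,v18,v16) [-+-] → (1.2575, -2.50386, 0)–(1.2575, -2.31063, 0.120714)  len=0.2278
  (v16,v18,v19) [-++] → (1.2575, -2.31063, 0.120714)–(1.2575, -1.76922, 0.459)  len=0.6384
  (v16,v19,v17) [-+-] → (1.2575, -1.76922, 0.459)–(1.2575, -1.76922, 0.3957)  len=0.0633
  (v17,v19,v20) [-++] → (1.2575, -1.76922, 0.3957)–(1.2575, -1.76922, -0.459)  len=0.8547
  (v17,v20,v15) [-+-] → (1.2575, -1.76922, -0.459)–(1.2575, -1.81553, -0.430069)  len=0.0546
  (v15,v20,v18) [-++] → (1.2575, -1.81553, -0.430069)–(1.2575, -2.50386, 0)  len=0.8116

Chained into 2 loop(s):
  loop 1: 6 segments, perimeter = 2.6505
  loop 2: 6 segments, perimeter = 2.6505
Total perimeter = 5.301


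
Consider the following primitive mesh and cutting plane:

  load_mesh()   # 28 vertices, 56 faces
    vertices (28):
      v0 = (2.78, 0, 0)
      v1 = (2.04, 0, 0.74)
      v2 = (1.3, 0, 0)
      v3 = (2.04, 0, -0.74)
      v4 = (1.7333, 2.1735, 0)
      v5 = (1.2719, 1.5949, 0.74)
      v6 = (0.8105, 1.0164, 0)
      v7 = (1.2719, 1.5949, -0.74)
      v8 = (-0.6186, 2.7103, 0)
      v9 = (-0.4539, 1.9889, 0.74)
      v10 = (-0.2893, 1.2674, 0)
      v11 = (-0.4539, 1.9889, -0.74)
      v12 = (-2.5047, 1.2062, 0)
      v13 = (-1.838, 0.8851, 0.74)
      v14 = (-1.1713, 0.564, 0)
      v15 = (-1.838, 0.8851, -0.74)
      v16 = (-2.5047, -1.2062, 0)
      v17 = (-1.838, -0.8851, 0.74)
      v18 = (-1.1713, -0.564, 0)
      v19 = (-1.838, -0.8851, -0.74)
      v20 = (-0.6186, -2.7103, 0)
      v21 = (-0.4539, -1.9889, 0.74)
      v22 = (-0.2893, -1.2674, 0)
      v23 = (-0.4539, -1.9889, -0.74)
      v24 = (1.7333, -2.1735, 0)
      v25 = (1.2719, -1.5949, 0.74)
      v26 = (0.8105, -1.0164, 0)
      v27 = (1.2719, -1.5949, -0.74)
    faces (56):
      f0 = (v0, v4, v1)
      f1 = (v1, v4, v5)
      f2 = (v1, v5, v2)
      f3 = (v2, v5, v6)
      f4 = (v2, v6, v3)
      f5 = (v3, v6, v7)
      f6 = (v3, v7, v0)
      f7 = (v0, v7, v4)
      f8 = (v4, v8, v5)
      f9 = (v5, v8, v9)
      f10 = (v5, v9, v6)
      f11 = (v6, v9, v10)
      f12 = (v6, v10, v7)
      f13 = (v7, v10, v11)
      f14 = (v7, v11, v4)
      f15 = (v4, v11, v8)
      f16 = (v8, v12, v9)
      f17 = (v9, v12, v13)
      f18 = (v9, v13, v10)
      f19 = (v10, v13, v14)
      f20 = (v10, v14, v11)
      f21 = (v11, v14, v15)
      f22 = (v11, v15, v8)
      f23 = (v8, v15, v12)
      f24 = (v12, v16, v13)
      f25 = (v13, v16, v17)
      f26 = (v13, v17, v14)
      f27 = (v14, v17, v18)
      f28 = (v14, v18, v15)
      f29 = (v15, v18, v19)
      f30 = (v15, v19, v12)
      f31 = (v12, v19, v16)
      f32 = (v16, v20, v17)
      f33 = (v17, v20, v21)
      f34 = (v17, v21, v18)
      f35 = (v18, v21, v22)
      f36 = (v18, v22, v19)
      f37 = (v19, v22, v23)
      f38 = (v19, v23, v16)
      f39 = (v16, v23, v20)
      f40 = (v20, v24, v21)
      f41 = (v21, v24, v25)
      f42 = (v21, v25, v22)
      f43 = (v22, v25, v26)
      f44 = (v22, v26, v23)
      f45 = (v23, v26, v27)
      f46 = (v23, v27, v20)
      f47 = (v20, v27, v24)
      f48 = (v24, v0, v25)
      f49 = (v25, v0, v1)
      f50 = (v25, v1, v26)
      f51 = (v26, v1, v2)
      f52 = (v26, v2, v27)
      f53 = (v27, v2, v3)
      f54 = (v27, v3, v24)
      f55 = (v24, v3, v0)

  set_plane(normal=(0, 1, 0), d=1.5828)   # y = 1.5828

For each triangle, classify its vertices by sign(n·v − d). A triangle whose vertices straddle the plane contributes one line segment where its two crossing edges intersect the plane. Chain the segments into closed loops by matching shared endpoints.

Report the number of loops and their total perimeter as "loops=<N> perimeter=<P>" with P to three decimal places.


loops=1 perimeter=9.546

Straddling triangles (18 of 56):
  (v0,v4,v1) [-+-] → (2.01777, 1.5828, 0)–(1.81665, 1.5828, 0.201112)  len=0.2844
  (v1,v4,v5) [-++] → (1.81665, 1.5828, 0.201112)–(1.27773, 1.5828, 0.74)  len=0.7621
  (v1,v5,v2) [-+-] → (1.27773, 1.5828, 0.74)–(1.27211, 1.5828, 0.734386)  len=0.0079
  (v2,v5,v6) [-+-] → (1.27211, 1.5828, 0.734386)–(1.26225, 1.5828, 0.724522)  len=0.0139
  (v3,v6,v7) [--+] → (1.26225, 1.5828, -0.724522)–(1.27773, 1.5828, -0.74)  len=0.0219
  (v3,v7,v0) [-+-] → (1.27773, 1.5828, -0.74)–(1.28334, 1.5828, -0.734386)  len=0.0079
  (v0,v7,v4) [-++] → (1.28334, 1.5828, -0.734386)–(2.01777, 1.5828, 0)  len=1.0386
  (v5,v9,v6) [++-] → (0.0740926, 1.5828, 0.430988)–(1.26225, 1.5828, 0.724522)  len=1.2239
  (v6,v9,v10) [-+-] → (0.0740926, 1.5828, 0.430988)–(-0.361254, 1.5828, 0.323487)  len=0.4484
  (v6,v10,v7) [--+] → (1.21422, 1.5828, -0.71266)–(1.26225, 1.5828, -0.724522)  len=0.0495
  (v7,v10,v11) [+-+] → (1.21422, 1.5828, -0.71266)–(-0.361254, 1.5828, -0.323487)  len=1.6228
  (v8,v12,v9) [+-+] → (-2.03245, 1.5828, 0)–(-1.51795, 1.5828, 0.356055)  len=0.6257
  (v9,v12,v13) [+--] → (-1.51795, 1.5828, 0.356055)–(-0.963125, 1.5828, 0.74)  len=0.6747
  (v9,v13,v10) [+--] → (-0.963125, 1.5828, 0.74)–(-0.361254, 1.5828, 0.323487)  len=0.7319
  (v10,v14,v11) [--+] → (-0.658361, 1.5828, -0.529098)–(-0.361254, 1.5828, -0.323487)  len=0.3613
  (v11,v14,v15) [+--] → (-0.658361, 1.5828, -0.529098)–(-0.963125, 1.5828, -0.74)  len=0.3706
  (v11,v15,v8) [+-+] → (-0.963125, 1.5828, -0.74)–(-1.37187, 1.5828, -0.457128)  len=0.4971
  (v8,v15,v12) [+--] → (-1.37187, 1.5828, -0.457128)–(-2.03245, 1.5828, 0)  len=0.8033

Chained into 1 loop(s):
  loop 1: 18 segments, perimeter = 9.5462
Total perimeter = 9.546


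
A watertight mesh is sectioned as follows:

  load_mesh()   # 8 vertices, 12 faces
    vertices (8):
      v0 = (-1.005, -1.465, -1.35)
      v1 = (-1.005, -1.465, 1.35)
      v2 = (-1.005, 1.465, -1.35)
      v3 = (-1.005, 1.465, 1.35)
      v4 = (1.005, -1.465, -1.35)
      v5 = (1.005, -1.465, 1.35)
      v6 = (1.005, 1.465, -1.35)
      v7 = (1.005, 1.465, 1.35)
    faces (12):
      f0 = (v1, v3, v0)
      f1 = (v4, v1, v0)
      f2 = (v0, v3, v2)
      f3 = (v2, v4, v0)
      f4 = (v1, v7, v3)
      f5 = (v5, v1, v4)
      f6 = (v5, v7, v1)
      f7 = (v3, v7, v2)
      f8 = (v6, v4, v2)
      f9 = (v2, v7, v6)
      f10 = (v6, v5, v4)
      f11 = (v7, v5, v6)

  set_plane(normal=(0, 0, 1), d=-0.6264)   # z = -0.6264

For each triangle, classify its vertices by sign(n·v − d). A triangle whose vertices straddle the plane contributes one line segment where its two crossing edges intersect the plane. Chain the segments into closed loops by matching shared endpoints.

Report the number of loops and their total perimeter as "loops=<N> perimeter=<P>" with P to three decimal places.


loops=1 perimeter=9.880

Straddling triangles (8 of 12):
  (v1,v3,v0) [++-] → (-1.005, -0.67976, -0.6264)–(-1.005, -1.465, -0.6264)  len=0.7852
  (v4,v1,v0) [-+-] → (0.46632, -1.465, -0.6264)–(-1.005, -1.465, -0.6264)  len=1.4713
  (v0,v3,v2) [-+-] → (-1.005, -0.67976, -0.6264)–(-1.005, 1.465, -0.6264)  len=2.1448
  (v5,v1,v4) [++-] → (0.46632, -1.465, -0.6264)–(1.005, -1.465, -0.6264)  len=0.5387
  (v3,v7,v2) [++-] → (-0.46632, 1.465, -0.6264)–(-1.005, 1.465, -0.6264)  len=0.5387
  (v2,v7,v6) [-+-] → (-0.46632, 1.465, -0.6264)–(1.005, 1.465, -0.6264)  len=1.4713
  (v6,v5,v4) [-+-] → (1.005, 0.67976, -0.6264)–(1.005, -1.465, -0.6264)  len=2.1448
  (v7,v5,v6) [++-] → (1.005, 0.67976, -0.6264)–(1.005, 1.465, -0.6264)  len=0.7852

Chained into 1 loop(s):
  loop 1: 8 segments, perimeter = 9.8800
Total perimeter = 9.880


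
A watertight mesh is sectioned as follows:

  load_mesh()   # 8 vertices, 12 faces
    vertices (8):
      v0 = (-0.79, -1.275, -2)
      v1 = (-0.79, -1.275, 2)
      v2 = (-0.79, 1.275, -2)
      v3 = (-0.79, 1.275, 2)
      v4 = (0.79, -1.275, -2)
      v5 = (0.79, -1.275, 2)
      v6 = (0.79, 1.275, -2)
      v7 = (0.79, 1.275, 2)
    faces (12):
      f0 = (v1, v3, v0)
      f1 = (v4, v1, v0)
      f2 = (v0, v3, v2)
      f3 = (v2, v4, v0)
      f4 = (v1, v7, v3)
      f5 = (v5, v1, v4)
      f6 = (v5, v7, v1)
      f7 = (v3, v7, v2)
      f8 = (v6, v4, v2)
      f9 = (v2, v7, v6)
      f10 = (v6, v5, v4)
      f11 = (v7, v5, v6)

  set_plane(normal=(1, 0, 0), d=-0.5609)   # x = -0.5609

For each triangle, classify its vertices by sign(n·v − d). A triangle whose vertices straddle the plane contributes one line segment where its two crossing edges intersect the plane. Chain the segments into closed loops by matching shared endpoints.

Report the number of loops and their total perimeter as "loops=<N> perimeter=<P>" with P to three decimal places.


Straddling triangles (8 of 12):
  (v4,v1,v0) [+--] → (-0.5609, -1.275, 1.42)–(-0.5609, -1.275, -2)  len=3.4200
  (v2,v4,v0) [-+-] → (-0.5609, 0.90525, -2)–(-0.5609, -1.275, -2)  len=2.1803
  (v1,v7,v3) [-+-] → (-0.5609, -0.90525, 2)–(-0.5609, 1.275, 2)  len=2.1803
  (v5,v1,v4) [+-+] → (-0.5609, -1.275, 2)–(-0.5609, -1.275, 1.42)  len=0.5800
  (v5,v7,v1) [++-] → (-0.5609, -0.90525, 2)–(-0.5609, -1.275, 2)  len=0.3697
  (v3,v7,v2) [-+-] → (-0.5609, 1.275, 2)–(-0.5609, 1.275, -1.42)  len=3.4200
  (v6,v4,v2) [++-] → (-0.5609, 0.90525, -2)–(-0.5609, 1.275, -2)  len=0.3697
  (v2,v7,v6) [-++] → (-0.5609, 1.275, -1.42)–(-0.5609, 1.275, -2)  len=0.5800

Chained into 1 loop(s):
  loop 1: 8 segments, perimeter = 13.1000
Total perimeter = 13.100

loops=1 perimeter=13.100


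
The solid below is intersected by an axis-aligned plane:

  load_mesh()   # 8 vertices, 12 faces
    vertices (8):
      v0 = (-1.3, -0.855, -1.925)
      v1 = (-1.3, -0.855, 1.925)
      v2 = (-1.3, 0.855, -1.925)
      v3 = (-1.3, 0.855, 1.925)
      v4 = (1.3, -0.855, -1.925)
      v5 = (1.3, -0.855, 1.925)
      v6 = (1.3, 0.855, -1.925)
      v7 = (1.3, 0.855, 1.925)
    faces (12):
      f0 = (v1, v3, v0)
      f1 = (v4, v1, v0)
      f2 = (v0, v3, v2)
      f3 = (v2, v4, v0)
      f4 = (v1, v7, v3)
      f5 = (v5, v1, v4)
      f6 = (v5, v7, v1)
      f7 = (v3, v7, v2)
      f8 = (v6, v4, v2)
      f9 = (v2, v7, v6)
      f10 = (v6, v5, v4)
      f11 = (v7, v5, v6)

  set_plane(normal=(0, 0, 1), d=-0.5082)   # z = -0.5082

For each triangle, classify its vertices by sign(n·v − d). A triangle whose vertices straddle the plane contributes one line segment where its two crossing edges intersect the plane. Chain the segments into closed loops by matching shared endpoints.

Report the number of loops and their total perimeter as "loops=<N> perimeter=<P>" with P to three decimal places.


loops=1 perimeter=8.620

Straddling triangles (8 of 12):
  (v1,v3,v0) [++-] → (-1.3, -0.22572, -0.5082)–(-1.3, -0.855, -0.5082)  len=0.6293
  (v4,v1,v0) [-+-] → (0.3432, -0.855, -0.5082)–(-1.3, -0.855, -0.5082)  len=1.6432
  (v0,v3,v2) [-+-] → (-1.3, -0.22572, -0.5082)–(-1.3, 0.855, -0.5082)  len=1.0807
  (v5,v1,v4) [++-] → (0.3432, -0.855, -0.5082)–(1.3, -0.855, -0.5082)  len=0.9568
  (v3,v7,v2) [++-] → (-0.3432, 0.855, -0.5082)–(-1.3, 0.855, -0.5082)  len=0.9568
  (v2,v7,v6) [-+-] → (-0.3432, 0.855, -0.5082)–(1.3, 0.855, -0.5082)  len=1.6432
  (v6,v5,v4) [-+-] → (1.3, 0.22572, -0.5082)–(1.3, -0.855, -0.5082)  len=1.0807
  (v7,v5,v6) [++-] → (1.3, 0.22572, -0.5082)–(1.3, 0.855, -0.5082)  len=0.6293

Chained into 1 loop(s):
  loop 1: 8 segments, perimeter = 8.6200
Total perimeter = 8.620
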